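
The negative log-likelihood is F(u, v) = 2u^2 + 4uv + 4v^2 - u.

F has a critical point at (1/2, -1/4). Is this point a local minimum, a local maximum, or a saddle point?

The Hessian of F is constant: H = [[4, 4], [4, 8]].
det(H) = 4·8 − 4² = 16.
det(H) > 0 and tr(H) = 12 > 0, so H is positive definite and the point is a local minimum.

local minimum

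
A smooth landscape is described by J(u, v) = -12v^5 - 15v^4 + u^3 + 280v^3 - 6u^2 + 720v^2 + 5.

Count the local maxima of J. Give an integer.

J separates as a function of u plus a function of v, so ∇J=0 decouples.
∂J/∂u = 3u(u - 4) = 0 at u ∈ {0, 4}; ∂J/∂v = -60v(v - 4)(v + 2)(v + 3) = 0 at v ∈ {-3, -2, 0, 4}.
The Hessian is diagonal: diag(J_uu, J_vv). Second derivatives: J_uu(0)=-12, J_uu(4)=12; J_vv(-3)=1260, J_vv(-2)=-720, J_vv(0)=1440, J_vv(4)=-10080.
Local maxima occur where both diagonal entries negative: (0, -2), (0, 4). Count: 2.

2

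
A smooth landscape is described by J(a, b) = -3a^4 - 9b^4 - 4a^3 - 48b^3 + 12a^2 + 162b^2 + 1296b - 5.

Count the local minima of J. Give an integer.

J separates as a function of a plus a function of b, so ∇J=0 decouples.
∂J/∂a = -12a(a - 1)(a + 2) = 0 at a ∈ {-2, 0, 1}; ∂J/∂b = -36(b - 3)(b + 3)(b + 4) = 0 at b ∈ {-4, -3, 3}.
The Hessian is diagonal: diag(J_aa, J_bb). Second derivatives: J_aa(-2)=-72, J_aa(0)=24, J_aa(1)=-36; J_bb(-4)=-252, J_bb(-3)=216, J_bb(3)=-1512.
Local minima occur where both diagonal entries positive: (0, -3). Count: 1.

1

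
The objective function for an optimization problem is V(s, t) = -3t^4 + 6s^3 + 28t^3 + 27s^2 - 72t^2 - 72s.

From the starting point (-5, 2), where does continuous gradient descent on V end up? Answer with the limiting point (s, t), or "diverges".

V is separable, so gradient descent decouples: s follows -∂V/∂s, t follows -∂V/∂t.
∂V/∂s = 18(s - 1)(s + 4); at s=-5 this is 108, so s decreases.
∂V/∂t = -12t(t - 4)(t - 3); at t=2 this is -48, so t increases.
The s-coordinate has no critical point in that direction and runs off to infinity.

diverges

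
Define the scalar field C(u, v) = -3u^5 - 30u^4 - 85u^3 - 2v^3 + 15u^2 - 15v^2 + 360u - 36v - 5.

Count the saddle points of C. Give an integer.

C separates as a function of u plus a function of v, so ∇C=0 decouples.
∂C/∂u = -15(u - 1)(u + 2)(u + 3)(u + 4) = 0 at u ∈ {-4, -3, -2, 1}; ∂C/∂v = -6(v + 2)(v + 3) = 0 at v ∈ {-3, -2}.
The Hessian is diagonal: diag(C_uu, C_vv). Second derivatives: C_uu(-4)=150, C_uu(-3)=-60, C_uu(-2)=90, C_uu(1)=-900; C_vv(-3)=6, C_vv(-2)=-6.
Saddle points occur where the two diagonal entries have opposite signs: (-4, -2), (-3, -3), (-2, -2), (1, -3). Count: 4.

4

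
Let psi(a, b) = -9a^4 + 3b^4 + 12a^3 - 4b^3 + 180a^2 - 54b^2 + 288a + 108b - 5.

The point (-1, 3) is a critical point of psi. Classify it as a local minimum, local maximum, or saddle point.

The mixed partial ∂²psi/∂a∂b is 0, so the Hessian at any point is diag(psi_aa, psi_bb) = diag(36(-3a^2 + 2a + 10), 12(3b^2 - 2b - 9)).
At (-1, 3): H = diag(180, 144).
Both eigenvalues are positive, so H is positive definite: a local minimum.

local minimum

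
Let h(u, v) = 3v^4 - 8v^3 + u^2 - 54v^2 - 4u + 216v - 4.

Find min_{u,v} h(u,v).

-683

h(u,v) separates as P(u) + Q(v) − 4, so its minimum is min P + min Q − 4.
P'(u) = 2u - 4 vanishes at u ∈ {2}; Q'(v) = 12(v - 3)(v - 2)(v + 3) vanishes at v ∈ {-3, 2, 3}.
Local minima of P (where P''>0): P(2)=-4. Local minima of Q: Q(-3)=-675, Q(3)=189.
So the global minimum of h is P(2) + Q(-3) − 4 = -4 − 675 − 4 = -683, attained at (2, -3).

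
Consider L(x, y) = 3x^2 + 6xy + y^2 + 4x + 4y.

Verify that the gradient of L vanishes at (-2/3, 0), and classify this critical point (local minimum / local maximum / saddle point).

saddle point

∇L = (6x + 6y + 4, 6x + 2y + 4); substituting (-2/3, 0) gives ∇L = (0, 0), so (-2/3, 0) is indeed a critical point.
The Hessian of L is constant: H = [[6, 6], [6, 2]].
det(H) = 6·2 − 6² = -24.
Since det(H) < 0, H is indefinite and the critical point is a saddle point.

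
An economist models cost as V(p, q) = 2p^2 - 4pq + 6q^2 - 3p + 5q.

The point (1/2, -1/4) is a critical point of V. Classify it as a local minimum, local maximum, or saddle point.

The Hessian of V is constant: H = [[4, -4], [-4, 12]].
det(H) = 4·12 − (-4)² = 32.
det(H) > 0 and tr(H) = 16 > 0, so H is positive definite and the point is a local minimum.

local minimum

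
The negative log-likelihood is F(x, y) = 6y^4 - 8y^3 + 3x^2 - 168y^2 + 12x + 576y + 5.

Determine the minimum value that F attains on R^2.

F(x,y) separates as P(x) + Q(y) + 5, so its minimum is min P + min Q + 5.
P'(x) = 6x + 12 vanishes at x ∈ {-2}; Q'(y) = 24(y - 3)(y - 2)(y + 4) vanishes at y ∈ {-4, 2, 3}.
Local minima of P (where P''>0): P(-2)=-12. Local minima of Q: Q(-4)=-2944, Q(3)=486.
So the global minimum of F is P(-2) + Q(-4) + 5 = -12 − 2944 + 5 = -2951, attained at (-2, -4).

-2951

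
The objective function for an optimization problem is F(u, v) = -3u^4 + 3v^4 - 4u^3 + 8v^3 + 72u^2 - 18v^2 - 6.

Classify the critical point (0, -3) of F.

local minimum

The mixed partial ∂²F/∂u∂v is 0, so the Hessian at any point is diag(F_uu, F_vv) = diag(12(-3u^2 - 2u + 12), 12(3v^2 + 4v - 3)).
At (0, -3): H = diag(144, 144).
Both eigenvalues are positive, so H is positive definite: a local minimum.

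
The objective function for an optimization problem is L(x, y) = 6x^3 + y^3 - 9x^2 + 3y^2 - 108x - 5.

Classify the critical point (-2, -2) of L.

The mixed partial ∂²L/∂x∂y is 0, so the Hessian at any point is diag(L_xx, L_yy) = diag(18(2x - 1), 6(y + 1)).
At (-2, -2): H = diag(-90, -6).
Both eigenvalues are negative, so H is negative definite: a local maximum.

local maximum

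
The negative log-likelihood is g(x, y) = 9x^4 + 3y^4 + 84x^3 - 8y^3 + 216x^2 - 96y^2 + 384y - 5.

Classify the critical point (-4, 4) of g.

local minimum

The mixed partial ∂²g/∂x∂y is 0, so the Hessian at any point is diag(g_xx, g_yy) = diag(36(3x^2 + 14x + 12), 12(3y^2 - 4y - 16)).
At (-4, 4): H = diag(144, 192).
Both eigenvalues are positive, so H is positive definite: a local minimum.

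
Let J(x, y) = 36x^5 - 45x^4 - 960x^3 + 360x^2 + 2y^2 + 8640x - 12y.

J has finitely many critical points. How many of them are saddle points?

2

J separates as a function of x plus a function of y, so ∇J=0 decouples.
∂J/∂x = 180(x - 4)(x - 2)(x + 2)(x + 3) = 0 at x ∈ {-3, -2, 2, 4}; ∂J/∂y = 4(y - 3) = 0 at y ∈ {3}.
The Hessian is diagonal: diag(J_xx, J_yy). Second derivatives: J_xx(-3)=-6300, J_xx(-2)=4320, J_xx(2)=-7200, J_xx(4)=15120; J_yy(3)=4.
Saddle points occur where the two diagonal entries have opposite signs: (-3, 3), (2, 3). Count: 2.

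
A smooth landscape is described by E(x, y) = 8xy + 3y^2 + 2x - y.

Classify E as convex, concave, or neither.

E is quadratic, so its Hessian is the constant matrix H = [[0, 8], [8, 6]].
det(H) = -64, tr(H) = 6.
det(H) < 0, so H is indefinite: neither convex nor concave.

neither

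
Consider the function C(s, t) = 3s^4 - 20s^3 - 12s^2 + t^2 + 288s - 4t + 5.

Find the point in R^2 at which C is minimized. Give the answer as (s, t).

C(s,t) separates as P(s) + Q(t) + 5, so its minimum is min P + min Q + 5.
P'(s) = 12(s - 4)(s - 3)(s + 2) vanishes at s ∈ {-2, 3, 4}; Q'(t) = 2(t - 2) vanishes at t ∈ {2}.
Local minima of P (where P''>0): P(-2)=-416, P(4)=448. Local minima of Q: Q(2)=-4.
So the global minimum of C is P(-2) + Q(2) + 5 = -416 − 4 + 5 = -415, attained at (-2, 2).

(-2, 2)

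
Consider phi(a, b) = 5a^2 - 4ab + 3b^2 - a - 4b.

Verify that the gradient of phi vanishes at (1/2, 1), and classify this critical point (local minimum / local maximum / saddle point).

local minimum

∇phi = (10a - 4b - 1, -4a + 6b - 4); substituting (1/2, 1) gives ∇phi = (0, 0), so (1/2, 1) is indeed a critical point.
The Hessian of phi is constant: H = [[10, -4], [-4, 6]].
det(H) = 10·6 − (-4)² = 44.
det(H) > 0 and tr(H) = 16 > 0, so H is positive definite and the point is a local minimum.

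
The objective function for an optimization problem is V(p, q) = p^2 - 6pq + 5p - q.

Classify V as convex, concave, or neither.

V is quadratic, so its Hessian is the constant matrix H = [[2, -6], [-6, 0]].
det(H) = -36, tr(H) = 2.
det(H) < 0, so H is indefinite: neither convex nor concave.

neither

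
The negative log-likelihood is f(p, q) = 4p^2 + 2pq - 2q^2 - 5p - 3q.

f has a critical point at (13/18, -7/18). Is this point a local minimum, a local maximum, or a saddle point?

The Hessian of f is constant: H = [[8, 2], [2, -4]].
det(H) = 8·(-4) − 2² = -36.
Since det(H) < 0, H is indefinite and the critical point is a saddle point.

saddle point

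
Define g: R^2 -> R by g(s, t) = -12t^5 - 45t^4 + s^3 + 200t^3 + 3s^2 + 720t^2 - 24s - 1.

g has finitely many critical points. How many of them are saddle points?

4

g separates as a function of s plus a function of t, so ∇g=0 decouples.
∂g/∂s = 3(s - 2)(s + 4) = 0 at s ∈ {-4, 2}; ∂g/∂t = -60t(t - 3)(t + 2)(t + 4) = 0 at t ∈ {-4, -2, 0, 3}.
The Hessian is diagonal: diag(g_ss, g_tt). Second derivatives: g_ss(-4)=-18, g_ss(2)=18; g_tt(-4)=3360, g_tt(-2)=-1200, g_tt(0)=1440, g_tt(3)=-6300.
Saddle points occur where the two diagonal entries have opposite signs: (-4, -4), (-4, 0), (2, -2), (2, 3). Count: 4.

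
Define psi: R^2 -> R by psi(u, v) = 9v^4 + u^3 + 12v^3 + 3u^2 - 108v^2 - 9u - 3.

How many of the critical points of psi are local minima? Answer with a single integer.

psi separates as a function of u plus a function of v, so ∇psi=0 decouples.
∂psi/∂u = 3(u - 1)(u + 3) = 0 at u ∈ {-3, 1}; ∂psi/∂v = 36v(v - 2)(v + 3) = 0 at v ∈ {-3, 0, 2}.
The Hessian is diagonal: diag(psi_uu, psi_vv). Second derivatives: psi_uu(-3)=-12, psi_uu(1)=12; psi_vv(-3)=540, psi_vv(0)=-216, psi_vv(2)=360.
Local minima occur where both diagonal entries positive: (1, -3), (1, 2). Count: 2.

2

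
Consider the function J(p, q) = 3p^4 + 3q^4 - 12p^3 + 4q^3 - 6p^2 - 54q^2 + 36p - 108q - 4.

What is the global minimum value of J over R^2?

-490

J(p,q) separates as A(p) + B(q) − 4, so its minimum is min A + min B − 4.
A'(p) = 12(p - 3)(p - 1)(p + 1) vanishes at p ∈ {-1, 1, 3}; B'(q) = 12(q - 3)(q + 1)(q + 3) vanishes at q ∈ {-3, -1, 3}.
Local minima of A (where A''>0): A(-1)=-27, A(3)=-27. Local minima of B: B(-3)=-27, B(3)=-459.
So the global minimum of J is A(-1) + B(3) − 4 = -27 − 459 − 4 = -490, attained at (-1, 3).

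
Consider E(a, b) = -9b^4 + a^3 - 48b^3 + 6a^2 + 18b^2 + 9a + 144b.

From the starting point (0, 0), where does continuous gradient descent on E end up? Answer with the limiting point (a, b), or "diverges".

(-1, -1)

E is separable, so gradient descent decouples: a follows -∂E/∂a, b follows -∂E/∂b.
∂E/∂a = 3(a + 1)(a + 3); at a=0 this is 9, so a decreases.
∂E/∂b = -36(b - 1)(b + 1)(b + 4); at b=0 this is 144, so b decreases.
a converges to its nearest critical value -1 (a local min of the a-part); b converges to -1. The iterate converges to (-1, -1).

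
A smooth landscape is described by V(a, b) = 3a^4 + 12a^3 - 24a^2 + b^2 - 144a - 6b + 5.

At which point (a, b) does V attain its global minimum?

V(a,b) separates as P(a) + Q(b) + 5, so its minimum is min P + min Q + 5.
P'(a) = 12(a - 2)(a + 2)(a + 3) vanishes at a ∈ {-3, -2, 2}; Q'(b) = 2b - 6 vanishes at b ∈ {3}.
Local minima of P (where P''>0): P(-3)=135, P(2)=-240. Local minima of Q: Q(3)=-9.
So the global minimum of V is P(2) + Q(3) + 5 = -240 − 9 + 5 = -244, attained at (2, 3).

(2, 3)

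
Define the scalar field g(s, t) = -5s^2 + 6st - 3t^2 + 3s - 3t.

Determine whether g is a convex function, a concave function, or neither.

concave

g is quadratic, so its Hessian is the constant matrix H = [[-10, 6], [6, -6]].
det(H) = 24, tr(H) = -16.
det(H) > 0 and tr(H) < 0, so H is negative definite everywhere: concave.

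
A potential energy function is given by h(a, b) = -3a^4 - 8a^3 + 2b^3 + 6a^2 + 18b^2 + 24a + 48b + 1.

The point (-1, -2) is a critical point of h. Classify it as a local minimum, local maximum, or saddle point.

The mixed partial ∂²h/∂a∂b is 0, so the Hessian at any point is diag(h_aa, h_bb) = diag(12(-3a^2 - 4a + 1), 12(b + 3)).
At (-1, -2): H = diag(24, 12).
Both eigenvalues are positive, so H is positive definite: a local minimum.

local minimum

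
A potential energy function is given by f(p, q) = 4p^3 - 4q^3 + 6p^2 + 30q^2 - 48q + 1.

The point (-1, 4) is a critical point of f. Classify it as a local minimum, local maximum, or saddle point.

The mixed partial ∂²f/∂p∂q is 0, so the Hessian at any point is diag(f_pp, f_qq) = diag(12(2p + 1), 12(-2q + 5)).
At (-1, 4): H = diag(-12, -36).
Both eigenvalues are negative, so H is negative definite: a local maximum.

local maximum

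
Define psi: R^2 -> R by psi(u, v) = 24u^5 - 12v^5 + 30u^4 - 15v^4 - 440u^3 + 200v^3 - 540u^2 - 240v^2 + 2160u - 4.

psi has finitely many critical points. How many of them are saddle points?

8

psi separates as a function of u plus a function of v, so ∇psi=0 decouples.
∂psi/∂u = 120(u - 3)(u - 1)(u + 2)(u + 3) = 0 at u ∈ {-3, -2, 1, 3}; ∂psi/∂v = -60v(v - 2)(v - 1)(v + 4) = 0 at v ∈ {-4, 0, 1, 2}.
The Hessian is diagonal: diag(psi_uu, psi_vv). Second derivatives: psi_uu(-3)=-2880, psi_uu(-2)=1800, psi_uu(1)=-2880, psi_uu(3)=7200; psi_vv(-4)=7200, psi_vv(0)=-480, psi_vv(1)=300, psi_vv(2)=-720.
Saddle points occur where the two diagonal entries have opposite signs: (-3, -4), (-3, 1), (-2, 0), (-2, 2), (1, -4), (1, 1), (3, 0), (3, 2). Count: 8.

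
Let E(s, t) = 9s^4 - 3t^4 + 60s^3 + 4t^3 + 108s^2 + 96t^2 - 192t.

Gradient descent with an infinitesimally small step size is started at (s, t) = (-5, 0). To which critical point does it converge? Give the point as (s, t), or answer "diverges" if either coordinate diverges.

E is separable, so gradient descent decouples: s follows -∂E/∂s, t follows -∂E/∂t.
∂E/∂s = 36s(s + 2)(s + 3); at s=-5 this is -1080, so s increases.
∂E/∂t = -12(t - 4)(t - 1)(t + 4); at t=0 this is -192, so t increases.
s converges to its nearest critical value -3 (a local min of the s-part); t converges to 1. The iterate converges to (-3, 1).

(-3, 1)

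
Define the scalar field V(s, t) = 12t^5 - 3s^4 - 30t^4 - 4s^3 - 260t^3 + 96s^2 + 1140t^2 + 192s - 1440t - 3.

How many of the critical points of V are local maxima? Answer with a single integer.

4

V separates as a function of s plus a function of t, so ∇V=0 decouples.
∂V/∂s = -12(s - 4)(s + 1)(s + 4) = 0 at s ∈ {-4, -1, 4}; ∂V/∂t = 60(t - 3)(t - 2)(t - 1)(t + 4) = 0 at t ∈ {-4, 1, 2, 3}.
The Hessian is diagonal: diag(V_ss, V_tt). Second derivatives: V_ss(-4)=-288, V_ss(-1)=180, V_ss(4)=-480; V_tt(-4)=-12600, V_tt(1)=600, V_tt(2)=-360, V_tt(3)=840.
Local maxima occur where both diagonal entries negative: (-4, -4), (-4, 2), (4, -4), (4, 2). Count: 4.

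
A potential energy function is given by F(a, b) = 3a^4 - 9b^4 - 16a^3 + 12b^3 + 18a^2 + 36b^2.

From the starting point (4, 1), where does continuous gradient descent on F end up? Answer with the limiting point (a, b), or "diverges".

(3, 0)

F is separable, so gradient descent decouples: a follows -∂F/∂a, b follows -∂F/∂b.
∂F/∂a = 12a(a - 3)(a - 1); at a=4 this is 144, so a decreases.
∂F/∂b = -36b(b - 2)(b + 1); at b=1 this is 72, so b decreases.
a converges to its nearest critical value 3 (a local min of the a-part); b converges to 0. The iterate converges to (3, 0).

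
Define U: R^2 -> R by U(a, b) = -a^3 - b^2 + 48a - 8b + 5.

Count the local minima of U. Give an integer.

U separates as a function of a plus a function of b, so ∇U=0 decouples.
∂U/∂a = -3(a - 4)(a + 4) = 0 at a ∈ {-4, 4}; ∂U/∂b = -2(b + 4) = 0 at b ∈ {-4}.
The Hessian is diagonal: diag(U_aa, U_bb). Second derivatives: U_aa(-4)=24, U_aa(4)=-24; U_bb(-4)=-2.
Local minima occur where both diagonal entries positive: none. Count: 0.

0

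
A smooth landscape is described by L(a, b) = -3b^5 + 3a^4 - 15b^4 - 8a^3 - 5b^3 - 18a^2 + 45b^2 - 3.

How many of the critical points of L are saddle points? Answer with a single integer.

L separates as a function of a plus a function of b, so ∇L=0 decouples.
∂L/∂a = 12a(a - 3)(a + 1) = 0 at a ∈ {-1, 0, 3}; ∂L/∂b = -15b(b - 1)(b + 2)(b + 3) = 0 at b ∈ {-3, -2, 0, 1}.
The Hessian is diagonal: diag(L_aa, L_bb). Second derivatives: L_aa(-1)=48, L_aa(0)=-36, L_aa(3)=144; L_bb(-3)=180, L_bb(-2)=-90, L_bb(0)=90, L_bb(1)=-180.
Saddle points occur where the two diagonal entries have opposite signs: (-1, -2), (-1, 1), (0, -3), (0, 0), (3, -2), (3, 1). Count: 6.

6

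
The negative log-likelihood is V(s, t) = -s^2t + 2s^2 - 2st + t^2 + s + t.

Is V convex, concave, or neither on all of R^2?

neither

The term -s^2t is cubic, so the Hessian is not constant.
∂²V/∂s² = -2t + 4, which takes both signs as t varies (negative for sufficiently large t). A diagonal entry of the Hessian changing sign means the Hessian is neither positive- nor negative-semidefinite on all of R^2.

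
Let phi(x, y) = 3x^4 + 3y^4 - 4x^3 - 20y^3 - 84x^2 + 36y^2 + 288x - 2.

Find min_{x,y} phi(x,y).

-1474

phi(x,y) separates as P(x) + Q(y) − 2, so its minimum is min P + min Q − 2.
P'(x) = 12(x - 3)(x - 2)(x + 4) vanishes at x ∈ {-4, 2, 3}; Q'(y) = 12y(y - 3)(y - 2) vanishes at y ∈ {0, 2, 3}.
Local minima of P (where P''>0): P(-4)=-1472, P(3)=243. Local minima of Q: Q(0)=0, Q(3)=27.
So the global minimum of phi is P(-4) + Q(0) − 2 = -1472 + 0 − 2 = -1474, attained at (-4, 0).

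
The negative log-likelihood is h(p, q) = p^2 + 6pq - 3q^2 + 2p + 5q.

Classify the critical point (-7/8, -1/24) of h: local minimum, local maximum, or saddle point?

saddle point

The Hessian of h is constant: H = [[2, 6], [6, -6]].
det(H) = 2·(-6) − 6² = -48.
Since det(H) < 0, H is indefinite and the critical point is a saddle point.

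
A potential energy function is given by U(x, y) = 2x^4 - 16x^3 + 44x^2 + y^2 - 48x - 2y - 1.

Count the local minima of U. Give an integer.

U separates as a function of x plus a function of y, so ∇U=0 decouples.
∂U/∂x = 8(x - 3)(x - 2)(x - 1) = 0 at x ∈ {1, 2, 3}; ∂U/∂y = 2(y - 1) = 0 at y ∈ {1}.
The Hessian is diagonal: diag(U_xx, U_yy). Second derivatives: U_xx(1)=16, U_xx(2)=-8, U_xx(3)=16; U_yy(1)=2.
Local minima occur where both diagonal entries positive: (1, 1), (3, 1). Count: 2.

2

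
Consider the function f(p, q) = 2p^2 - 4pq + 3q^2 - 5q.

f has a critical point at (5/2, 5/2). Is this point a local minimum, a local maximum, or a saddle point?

local minimum

The Hessian of f is constant: H = [[4, -4], [-4, 6]].
det(H) = 4·6 − (-4)² = 8.
det(H) > 0 and tr(H) = 10 > 0, so H is positive definite and the point is a local minimum.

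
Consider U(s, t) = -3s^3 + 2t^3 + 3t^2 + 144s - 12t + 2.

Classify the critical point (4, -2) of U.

The mixed partial ∂²U/∂s∂t is 0, so the Hessian at any point is diag(U_ss, U_tt) = diag(-18s, 6(2t + 1)).
At (4, -2): H = diag(-72, -18).
Both eigenvalues are negative, so H is negative definite: a local maximum.

local maximum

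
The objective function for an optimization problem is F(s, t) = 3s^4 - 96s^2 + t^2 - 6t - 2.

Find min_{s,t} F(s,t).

F(s,t) separates as P(s) + Q(t) − 2, so its minimum is min P + min Q − 2.
P'(s) = 12s(s - 4)(s + 4) vanishes at s ∈ {-4, 0, 4}; Q'(t) = 2(t - 3) vanishes at t ∈ {3}.
Local minima of P (where P''>0): P(-4)=-768, P(4)=-768. Local minima of Q: Q(3)=-9.
So the global minimum of F is P(-4) + Q(3) − 2 = -768 − 9 − 2 = -779, attained at (-4, 3).

-779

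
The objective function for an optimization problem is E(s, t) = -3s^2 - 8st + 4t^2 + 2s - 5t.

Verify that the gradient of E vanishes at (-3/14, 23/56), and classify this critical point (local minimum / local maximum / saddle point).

∇E = (-6s - 8t + 2, -8s + 8t - 5); substituting (-3/14, 23/56) gives ∇E = (0, 0), so (-3/14, 23/56) is indeed a critical point.
The Hessian of E is constant: H = [[-6, -8], [-8, 8]].
det(H) = (-6)·8 − (-8)² = -112.
Since det(H) < 0, H is indefinite and the critical point is a saddle point.

saddle point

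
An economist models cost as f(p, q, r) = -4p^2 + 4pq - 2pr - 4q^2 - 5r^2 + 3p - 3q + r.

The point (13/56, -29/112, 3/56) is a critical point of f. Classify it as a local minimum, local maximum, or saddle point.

local maximum

The Hessian is constant: H = [[-8, 4, -2], [4, -8, 0], [-2, 0, -10]].
Leading principal minors: Δ₁ = -8, Δ₂ = 48, Δ₃ = -448.
The minors alternate sign starting negative (−, +, −), so H is negative definite: a local maximum.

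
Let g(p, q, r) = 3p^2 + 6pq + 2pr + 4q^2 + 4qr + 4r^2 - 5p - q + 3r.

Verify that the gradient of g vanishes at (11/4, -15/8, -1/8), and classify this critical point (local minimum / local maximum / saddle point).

∇g = (6p + 6q + 2r - 5, 6p + 8q + 4r - 1, 2p + 4q + 8r + 3); substituting (11/4, -15/8, -1/8) gives ∇g = (0, 0, 0), so (11/4, -15/8, -1/8) is indeed a critical point.
The Hessian is constant: H = [[6, 6, 2], [6, 8, 4], [2, 4, 8]].
Leading principal minors: Δ₁ = 6, Δ₂ = 12, Δ₃ = 64.
All leading minors are positive, so H is positive definite: a local minimum.

local minimum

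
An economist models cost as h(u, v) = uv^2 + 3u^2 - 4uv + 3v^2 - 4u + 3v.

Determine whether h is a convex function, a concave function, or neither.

neither

The term uv^2 is cubic, so the Hessian is not constant.
∂²h/∂v² = 2u + 6, which takes both signs as u varies (negative for sufficiently negative u). A diagonal entry of the Hessian changing sign means the Hessian is neither positive- nor negative-semidefinite on all of R^2.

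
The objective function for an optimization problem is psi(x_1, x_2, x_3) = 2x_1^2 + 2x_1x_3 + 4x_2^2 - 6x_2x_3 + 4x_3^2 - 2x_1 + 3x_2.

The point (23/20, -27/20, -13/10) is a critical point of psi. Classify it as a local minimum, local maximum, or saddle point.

local minimum

The Hessian is constant: H = [[4, 0, 2], [0, 8, -6], [2, -6, 8]].
Leading principal minors: Δ₁ = 4, Δ₂ = 32, Δ₃ = 80.
All leading minors are positive, so H is positive definite: a local minimum.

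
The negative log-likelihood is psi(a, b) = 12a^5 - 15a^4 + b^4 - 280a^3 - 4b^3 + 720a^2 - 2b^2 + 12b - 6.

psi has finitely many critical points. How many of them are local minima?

psi separates as a function of a plus a function of b, so ∇psi=0 decouples.
∂psi/∂a = 60a(a - 3)(a - 2)(a + 4) = 0 at a ∈ {-4, 0, 2, 3}; ∂psi/∂b = 4(b - 3)(b - 1)(b + 1) = 0 at b ∈ {-1, 1, 3}.
The Hessian is diagonal: diag(psi_aa, psi_bb). Second derivatives: psi_aa(-4)=-10080, psi_aa(0)=1440, psi_aa(2)=-720, psi_aa(3)=1260; psi_bb(-1)=32, psi_bb(1)=-16, psi_bb(3)=32.
Local minima occur where both diagonal entries positive: (0, -1), (0, 3), (3, -1), (3, 3). Count: 4.

4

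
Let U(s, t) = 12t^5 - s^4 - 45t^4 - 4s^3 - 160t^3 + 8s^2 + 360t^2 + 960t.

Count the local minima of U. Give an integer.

U separates as a function of s plus a function of t, so ∇U=0 decouples.
∂U/∂s = -4s(s - 1)(s + 4) = 0 at s ∈ {-4, 0, 1}; ∂U/∂t = 60(t - 4)(t - 2)(t + 1)(t + 2) = 0 at t ∈ {-2, -1, 2, 4}.
The Hessian is diagonal: diag(U_ss, U_tt). Second derivatives: U_ss(-4)=-80, U_ss(0)=16, U_ss(1)=-20; U_tt(-2)=-1440, U_tt(-1)=900, U_tt(2)=-1440, U_tt(4)=3600.
Local minima occur where both diagonal entries positive: (0, -1), (0, 4). Count: 2.

2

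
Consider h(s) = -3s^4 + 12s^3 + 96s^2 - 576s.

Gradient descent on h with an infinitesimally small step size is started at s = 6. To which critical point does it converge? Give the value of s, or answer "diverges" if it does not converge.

h'(s) = -12(s - 4)(s - 3)(s + 4), so h'(6) = -720.
Gradient descent moves in the -h' direction, i.e. s is increasing.
There is no critical point above s=6, and h' keeps the same sign, so the iterate runs off to +∞.

diverges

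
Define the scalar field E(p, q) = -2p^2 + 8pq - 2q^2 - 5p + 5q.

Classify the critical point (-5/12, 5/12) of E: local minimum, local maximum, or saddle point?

saddle point

The Hessian of E is constant: H = [[-4, 8], [8, -4]].
det(H) = (-4)·(-4) − 8² = -48.
Since det(H) < 0, H is indefinite and the critical point is a saddle point.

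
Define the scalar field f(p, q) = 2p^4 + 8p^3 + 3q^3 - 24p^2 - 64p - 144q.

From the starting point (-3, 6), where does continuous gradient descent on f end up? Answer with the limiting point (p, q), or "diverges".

(-4, 4)

f is separable, so gradient descent decouples: p follows -∂f/∂p, q follows -∂f/∂q.
∂f/∂p = 8(p - 2)(p + 1)(p + 4); at p=-3 this is 80, so p decreases.
∂f/∂q = 9(q - 4)(q + 4); at q=6 this is 180, so q decreases.
p converges to its nearest critical value -4 (a local min of the p-part); q converges to 4. The iterate converges to (-4, 4).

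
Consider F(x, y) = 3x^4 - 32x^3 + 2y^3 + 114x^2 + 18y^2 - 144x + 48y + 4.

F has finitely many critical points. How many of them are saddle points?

3

F separates as a function of x plus a function of y, so ∇F=0 decouples.
∂F/∂x = 12(x - 4)(x - 3)(x - 1) = 0 at x ∈ {1, 3, 4}; ∂F/∂y = 6(y + 2)(y + 4) = 0 at y ∈ {-4, -2}.
The Hessian is diagonal: diag(F_xx, F_yy). Second derivatives: F_xx(1)=72, F_xx(3)=-24, F_xx(4)=36; F_yy(-4)=-12, F_yy(-2)=12.
Saddle points occur where the two diagonal entries have opposite signs: (1, -4), (3, -2), (4, -4). Count: 3.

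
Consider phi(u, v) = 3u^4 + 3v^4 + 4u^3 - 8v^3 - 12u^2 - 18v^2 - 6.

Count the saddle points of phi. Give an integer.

phi separates as a function of u plus a function of v, so ∇phi=0 decouples.
∂phi/∂u = 12u(u - 1)(u + 2) = 0 at u ∈ {-2, 0, 1}; ∂phi/∂v = 12v(v - 3)(v + 1) = 0 at v ∈ {-1, 0, 3}.
The Hessian is diagonal: diag(phi_uu, phi_vv). Second derivatives: phi_uu(-2)=72, phi_uu(0)=-24, phi_uu(1)=36; phi_vv(-1)=48, phi_vv(0)=-36, phi_vv(3)=144.
Saddle points occur where the two diagonal entries have opposite signs: (-2, 0), (0, -1), (0, 3), (1, 0). Count: 4.

4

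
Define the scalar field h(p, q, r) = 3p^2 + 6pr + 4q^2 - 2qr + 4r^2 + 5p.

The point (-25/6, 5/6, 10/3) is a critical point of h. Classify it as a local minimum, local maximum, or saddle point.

local minimum

The Hessian is constant: H = [[6, 0, 6], [0, 8, -2], [6, -2, 8]].
Leading principal minors: Δ₁ = 6, Δ₂ = 48, Δ₃ = 72.
All leading minors are positive, so H is positive definite: a local minimum.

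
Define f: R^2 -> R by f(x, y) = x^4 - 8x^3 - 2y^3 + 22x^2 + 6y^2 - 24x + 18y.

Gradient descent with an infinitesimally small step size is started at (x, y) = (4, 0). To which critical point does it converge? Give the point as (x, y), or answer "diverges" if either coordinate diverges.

(3, -1)

f is separable, so gradient descent decouples: x follows -∂f/∂x, y follows -∂f/∂y.
∂f/∂x = 4(x - 3)(x - 2)(x - 1); at x=4 this is 24, so x decreases.
∂f/∂y = -6(y - 3)(y + 1); at y=0 this is 18, so y decreases.
x converges to its nearest critical value 3 (a local min of the x-part); y converges to -1. The iterate converges to (3, -1).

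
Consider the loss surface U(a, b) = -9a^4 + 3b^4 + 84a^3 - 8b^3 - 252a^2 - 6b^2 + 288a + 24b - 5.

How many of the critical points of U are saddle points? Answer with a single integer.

U separates as a function of a plus a function of b, so ∇U=0 decouples.
∂U/∂a = -36(a - 4)(a - 2)(a - 1) = 0 at a ∈ {1, 2, 4}; ∂U/∂b = 12(b - 2)(b - 1)(b + 1) = 0 at b ∈ {-1, 1, 2}.
The Hessian is diagonal: diag(U_aa, U_bb). Second derivatives: U_aa(1)=-108, U_aa(2)=72, U_aa(4)=-216; U_bb(-1)=72, U_bb(1)=-24, U_bb(2)=36.
Saddle points occur where the two diagonal entries have opposite signs: (1, -1), (1, 2), (2, 1), (4, -1), (4, 2). Count: 5.

5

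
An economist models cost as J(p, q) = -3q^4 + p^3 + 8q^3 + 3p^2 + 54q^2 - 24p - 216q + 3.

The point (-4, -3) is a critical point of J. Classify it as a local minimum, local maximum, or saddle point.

local maximum

The mixed partial ∂²J/∂p∂q is 0, so the Hessian at any point is diag(J_pp, J_qq) = diag(6(p + 1), 12(-3q^2 + 4q + 9)).
At (-4, -3): H = diag(-18, -360).
Both eigenvalues are negative, so H is negative definite: a local maximum.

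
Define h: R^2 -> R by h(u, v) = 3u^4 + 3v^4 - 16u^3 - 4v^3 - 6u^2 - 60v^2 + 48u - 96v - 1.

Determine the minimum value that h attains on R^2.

-993

h(u,v) separates as P(u) + Q(v) − 1, so its minimum is min P + min Q − 1.
P'(u) = 12(u - 4)(u - 1)(u + 1) vanishes at u ∈ {-1, 1, 4}; Q'(v) = 12(v - 4)(v + 1)(v + 2) vanishes at v ∈ {-2, -1, 4}.
Local minima of P (where P''>0): P(-1)=-35, P(4)=-160. Local minima of Q: Q(-2)=32, Q(4)=-832.
So the global minimum of h is P(4) + Q(4) − 1 = -160 − 832 − 1 = -993, attained at (4, 4).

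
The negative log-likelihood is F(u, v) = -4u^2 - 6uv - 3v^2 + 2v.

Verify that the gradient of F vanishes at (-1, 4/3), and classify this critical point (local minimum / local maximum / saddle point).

∇F = (-8u - 6v, -6u - 6v + 2); substituting (-1, 4/3) gives ∇F = (0, 0), so (-1, 4/3) is indeed a critical point.
The Hessian of F is constant: H = [[-8, -6], [-6, -6]].
det(H) = (-8)·(-6) − (-6)² = 12.
det(H) > 0 and tr(H) = -14 < 0, so H is negative definite and the point is a local maximum.

local maximum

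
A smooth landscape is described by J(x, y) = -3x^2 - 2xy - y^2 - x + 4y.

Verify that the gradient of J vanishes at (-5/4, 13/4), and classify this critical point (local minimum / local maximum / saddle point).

local maximum

∇J = (-6x - 2y - 1, -2x - 2y + 4); substituting (-5/4, 13/4) gives ∇J = (0, 0), so (-5/4, 13/4) is indeed a critical point.
The Hessian of J is constant: H = [[-6, -2], [-2, -2]].
det(H) = (-6)·(-2) − (-2)² = 8.
det(H) > 0 and tr(H) = -8 < 0, so H is negative definite and the point is a local maximum.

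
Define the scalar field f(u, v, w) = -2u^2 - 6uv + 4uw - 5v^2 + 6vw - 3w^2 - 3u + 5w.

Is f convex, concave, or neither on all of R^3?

f is quadratic, so its Hessian is the constant matrix H = [[-4, -6, 4], [-6, -10, 6], [4, 6, -6]].
Leading principal minors: -4, 4, -8.
Signs alternate −, +, − ⇒ H ≺ 0 ⇒ concave.

concave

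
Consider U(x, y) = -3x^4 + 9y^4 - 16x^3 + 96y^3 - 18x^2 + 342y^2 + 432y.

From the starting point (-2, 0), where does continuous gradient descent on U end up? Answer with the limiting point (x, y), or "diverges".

U is separable, so gradient descent decouples: x follows -∂U/∂x, y follows -∂U/∂y.
∂U/∂x = -12x(x + 1)(x + 3); at x=-2 this is -24, so x increases.
∂U/∂y = 36(y + 1)(y + 3)(y + 4); at y=0 this is 432, so y decreases.
x converges to its nearest critical value -1 (a local min of the x-part); y converges to -1. The iterate converges to (-1, -1).

(-1, -1)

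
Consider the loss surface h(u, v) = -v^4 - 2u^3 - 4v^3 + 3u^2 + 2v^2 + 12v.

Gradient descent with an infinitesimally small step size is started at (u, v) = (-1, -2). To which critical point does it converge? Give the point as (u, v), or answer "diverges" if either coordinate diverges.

(0, -1)

h is separable, so gradient descent decouples: u follows -∂h/∂u, v follows -∂h/∂v.
∂h/∂u = -6u(u - 1); at u=-1 this is -12, so u increases.
∂h/∂v = -4(v - 1)(v + 1)(v + 3); at v=-2 this is -12, so v increases.
u converges to its nearest critical value 0 (a local min of the u-part); v converges to -1. The iterate converges to (0, -1).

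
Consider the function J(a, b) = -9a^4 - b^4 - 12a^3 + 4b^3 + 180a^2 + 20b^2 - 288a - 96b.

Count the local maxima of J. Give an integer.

4

J separates as a function of a plus a function of b, so ∇J=0 decouples.
∂J/∂a = -36(a - 2)(a - 1)(a + 4) = 0 at a ∈ {-4, 1, 2}; ∂J/∂b = -4(b - 4)(b - 2)(b + 3) = 0 at b ∈ {-3, 2, 4}.
The Hessian is diagonal: diag(J_aa, J_bb). Second derivatives: J_aa(-4)=-1080, J_aa(1)=180, J_aa(2)=-216; J_bb(-3)=-140, J_bb(2)=40, J_bb(4)=-56.
Local maxima occur where both diagonal entries negative: (-4, -3), (-4, 4), (2, -3), (2, 4). Count: 4.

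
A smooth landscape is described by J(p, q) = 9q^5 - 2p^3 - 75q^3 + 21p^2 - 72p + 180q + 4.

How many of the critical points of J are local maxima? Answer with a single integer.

2

J separates as a function of p plus a function of q, so ∇J=0 decouples.
∂J/∂p = -6(p - 4)(p - 3) = 0 at p ∈ {3, 4}; ∂J/∂q = 45(q - 2)(q - 1)(q + 1)(q + 2) = 0 at q ∈ {-2, -1, 1, 2}.
The Hessian is diagonal: diag(J_pp, J_qq). Second derivatives: J_pp(3)=6, J_pp(4)=-6; J_qq(-2)=-540, J_qq(-1)=270, J_qq(1)=-270, J_qq(2)=540.
Local maxima occur where both diagonal entries negative: (4, -2), (4, 1). Count: 2.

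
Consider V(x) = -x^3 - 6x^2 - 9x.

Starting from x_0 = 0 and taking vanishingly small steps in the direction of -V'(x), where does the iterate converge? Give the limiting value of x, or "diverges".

diverges

V'(x) = -3(x + 1)(x + 3), so V'(0) = -9.
Gradient descent moves in the -V' direction, i.e. x is increasing.
There is no critical point above x=0, and V' keeps the same sign, so the iterate runs off to +∞.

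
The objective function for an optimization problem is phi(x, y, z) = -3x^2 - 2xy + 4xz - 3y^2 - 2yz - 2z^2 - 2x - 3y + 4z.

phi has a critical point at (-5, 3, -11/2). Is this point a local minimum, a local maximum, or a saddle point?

saddle point

The Hessian is constant: H = [[-6, -2, 4], [-2, -6, -2], [4, -2, -4]].
Leading principal minors: Δ₁ = -6, Δ₂ = 32, Δ₃ = 24.
The minors fit neither the all-positive nor the alternating-sign pattern, so H is indefinite: a saddle point.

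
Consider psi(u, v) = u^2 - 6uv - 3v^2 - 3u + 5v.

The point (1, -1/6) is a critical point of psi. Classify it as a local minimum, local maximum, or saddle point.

saddle point

The Hessian of psi is constant: H = [[2, -6], [-6, -6]].
det(H) = 2·(-6) − (-6)² = -48.
Since det(H) < 0, H is indefinite and the critical point is a saddle point.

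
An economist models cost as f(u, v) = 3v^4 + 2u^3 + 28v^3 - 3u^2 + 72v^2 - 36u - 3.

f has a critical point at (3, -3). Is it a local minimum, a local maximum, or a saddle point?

The mixed partial ∂²f/∂u∂v is 0, so the Hessian at any point is diag(f_uu, f_vv) = diag(6(2u - 1), 12(3v^2 + 14v + 12)).
At (3, -3): H = diag(30, -36).
The eigenvalues have opposite signs, so H is indefinite: a saddle point.

saddle point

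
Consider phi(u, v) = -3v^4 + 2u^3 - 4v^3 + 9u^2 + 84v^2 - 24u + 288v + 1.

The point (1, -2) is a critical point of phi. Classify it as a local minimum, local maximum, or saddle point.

The mixed partial ∂²phi/∂u∂v is 0, so the Hessian at any point is diag(phi_uu, phi_vv) = diag(6(2u + 3), 12(-3v^2 - 2v + 14)).
At (1, -2): H = diag(30, 72).
Both eigenvalues are positive, so H is positive definite: a local minimum.

local minimum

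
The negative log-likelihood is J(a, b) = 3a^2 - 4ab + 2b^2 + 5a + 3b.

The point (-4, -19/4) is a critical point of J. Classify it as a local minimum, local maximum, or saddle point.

The Hessian of J is constant: H = [[6, -4], [-4, 4]].
det(H) = 6·4 − (-4)² = 8.
det(H) > 0 and tr(H) = 10 > 0, so H is positive definite and the point is a local minimum.

local minimum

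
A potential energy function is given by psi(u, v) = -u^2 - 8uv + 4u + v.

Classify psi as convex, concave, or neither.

psi is quadratic, so its Hessian is the constant matrix H = [[-2, -8], [-8, 0]].
det(H) = -64, tr(H) = -2.
det(H) < 0, so H is indefinite: neither convex nor concave.

neither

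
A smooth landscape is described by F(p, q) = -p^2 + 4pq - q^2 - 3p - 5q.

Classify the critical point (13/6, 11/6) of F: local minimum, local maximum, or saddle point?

saddle point

The Hessian of F is constant: H = [[-2, 4], [4, -2]].
det(H) = (-2)·(-2) − 4² = -12.
Since det(H) < 0, H is indefinite and the critical point is a saddle point.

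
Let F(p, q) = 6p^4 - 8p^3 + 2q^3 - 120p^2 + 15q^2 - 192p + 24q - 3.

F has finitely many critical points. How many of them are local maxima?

F separates as a function of p plus a function of q, so ∇F=0 decouples.
∂F/∂p = 24(p - 4)(p + 1)(p + 2) = 0 at p ∈ {-2, -1, 4}; ∂F/∂q = 6(q + 1)(q + 4) = 0 at q ∈ {-4, -1}.
The Hessian is diagonal: diag(F_pp, F_qq). Second derivatives: F_pp(-2)=144, F_pp(-1)=-120, F_pp(4)=720; F_qq(-4)=-18, F_qq(-1)=18.
Local maxima occur where both diagonal entries negative: (-1, -4). Count: 1.

1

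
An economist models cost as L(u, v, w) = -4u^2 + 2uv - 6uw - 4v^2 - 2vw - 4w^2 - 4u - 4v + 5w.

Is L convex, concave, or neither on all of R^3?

L is quadratic, so its Hessian is the constant matrix H = [[-8, 2, -6], [2, -8, -2], [-6, -2, -8]].
Leading principal minors: -8, 60, -112.
Signs alternate −, +, − ⇒ H ≺ 0 ⇒ concave.

concave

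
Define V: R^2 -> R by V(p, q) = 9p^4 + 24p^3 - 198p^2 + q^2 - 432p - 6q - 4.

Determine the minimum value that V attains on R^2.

V(p,q) separates as A(p) + B(q) − 4, so its minimum is min A + min B − 4.
A'(p) = 36(p - 3)(p + 1)(p + 4) vanishes at p ∈ {-4, -1, 3}; B'(q) = 2q - 6 vanishes at q ∈ {3}.
Local minima of A (where A''>0): A(-4)=-672, A(3)=-1701. Local minima of B: B(3)=-9.
So the global minimum of V is A(3) + B(3) − 4 = -1701 − 9 − 4 = -1714, attained at (3, 3).

-1714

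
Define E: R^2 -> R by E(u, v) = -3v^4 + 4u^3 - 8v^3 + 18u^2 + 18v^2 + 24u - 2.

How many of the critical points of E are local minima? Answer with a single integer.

E separates as a function of u plus a function of v, so ∇E=0 decouples.
∂E/∂u = 12(u + 1)(u + 2) = 0 at u ∈ {-2, -1}; ∂E/∂v = -12v(v - 1)(v + 3) = 0 at v ∈ {-3, 0, 1}.
The Hessian is diagonal: diag(E_uu, E_vv). Second derivatives: E_uu(-2)=-12, E_uu(-1)=12; E_vv(-3)=-144, E_vv(0)=36, E_vv(1)=-48.
Local minima occur where both diagonal entries positive: (-1, 0). Count: 1.

1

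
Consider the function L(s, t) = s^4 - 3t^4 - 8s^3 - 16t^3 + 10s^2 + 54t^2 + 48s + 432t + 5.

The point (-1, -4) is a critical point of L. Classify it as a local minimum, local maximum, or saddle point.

The mixed partial ∂²L/∂s∂t is 0, so the Hessian at any point is diag(L_ss, L_tt) = diag(4(3s^2 - 12s + 5), 12(-3t^2 - 8t + 9)).
At (-1, -4): H = diag(80, -84).
The eigenvalues have opposite signs, so H is indefinite: a saddle point.

saddle point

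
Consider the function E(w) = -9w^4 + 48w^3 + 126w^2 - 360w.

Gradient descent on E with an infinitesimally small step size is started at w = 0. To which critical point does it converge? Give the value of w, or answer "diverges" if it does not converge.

1

E'(w) = -36(w - 5)(w - 1)(w + 2), so E'(0) = -360.
Gradient descent moves in the -E' direction, i.e. w is increasing.
The nearest critical point in that direction is w = 1, where E'' = 432 > 0 (a local minimum). The iterate converges there.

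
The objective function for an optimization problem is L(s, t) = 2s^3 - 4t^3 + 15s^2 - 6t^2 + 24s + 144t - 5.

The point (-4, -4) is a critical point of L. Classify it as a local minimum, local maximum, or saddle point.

The mixed partial ∂²L/∂s∂t is 0, so the Hessian at any point is diag(L_ss, L_tt) = diag(6(2s + 5), -12(2t + 1)).
At (-4, -4): H = diag(-18, 84).
The eigenvalues have opposite signs, so H is indefinite: a saddle point.

saddle point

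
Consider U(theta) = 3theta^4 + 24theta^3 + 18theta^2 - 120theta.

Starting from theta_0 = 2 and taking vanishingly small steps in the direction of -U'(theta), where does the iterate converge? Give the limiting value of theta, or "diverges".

U'(theta) = 12(theta - 1)(theta + 2)(theta + 5), so U'(2) = 336.
Gradient descent moves in the -U' direction, i.e. theta is decreasing.
The nearest critical point in that direction is theta = 1, where U'' = 216 > 0 (a local minimum). The iterate converges there.

1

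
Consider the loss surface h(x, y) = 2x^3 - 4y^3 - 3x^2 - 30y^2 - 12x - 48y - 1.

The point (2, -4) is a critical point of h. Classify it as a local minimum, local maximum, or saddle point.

The mixed partial ∂²h/∂x∂y is 0, so the Hessian at any point is diag(h_xx, h_yy) = diag(6(2x - 1), -12(2y + 5)).
At (2, -4): H = diag(18, 36).
Both eigenvalues are positive, so H is positive definite: a local minimum.

local minimum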